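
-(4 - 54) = 50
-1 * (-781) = 781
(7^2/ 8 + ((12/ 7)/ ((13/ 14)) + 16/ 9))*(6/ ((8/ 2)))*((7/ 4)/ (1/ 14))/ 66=5.43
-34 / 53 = -0.64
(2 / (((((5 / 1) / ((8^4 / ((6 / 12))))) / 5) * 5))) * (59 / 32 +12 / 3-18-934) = -15501824 / 5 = -3100364.80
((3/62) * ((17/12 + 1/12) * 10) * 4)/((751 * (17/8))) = 720/395777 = 0.00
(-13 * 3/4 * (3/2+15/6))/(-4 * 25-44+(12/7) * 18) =91/264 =0.34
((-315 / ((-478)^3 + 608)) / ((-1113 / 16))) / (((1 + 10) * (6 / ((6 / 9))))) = -10 / 23877073407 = -0.00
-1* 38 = -38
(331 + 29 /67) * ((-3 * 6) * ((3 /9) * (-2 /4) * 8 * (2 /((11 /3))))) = 3197664 /737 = 4338.76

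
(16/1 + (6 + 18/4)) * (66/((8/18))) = 15741/4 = 3935.25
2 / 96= 1 / 48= 0.02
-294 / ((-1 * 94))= 147 / 47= 3.13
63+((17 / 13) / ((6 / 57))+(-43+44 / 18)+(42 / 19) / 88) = 3412919 / 97812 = 34.89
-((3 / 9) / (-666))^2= -0.00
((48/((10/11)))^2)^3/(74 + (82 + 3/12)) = 1354202317062144/9765625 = 138670317.27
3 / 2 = 1.50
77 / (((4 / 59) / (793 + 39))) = 944944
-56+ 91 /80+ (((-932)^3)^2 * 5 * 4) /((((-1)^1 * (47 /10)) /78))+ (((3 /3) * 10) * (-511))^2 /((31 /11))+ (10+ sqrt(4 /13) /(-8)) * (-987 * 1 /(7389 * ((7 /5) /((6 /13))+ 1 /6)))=-62450535274975391660906492149 /287087280+ 1645 * sqrt(13) /2049216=-217531530045411247969.28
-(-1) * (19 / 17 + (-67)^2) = 76332 / 17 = 4490.12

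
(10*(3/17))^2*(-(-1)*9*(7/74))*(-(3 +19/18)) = -114975/10693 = -10.75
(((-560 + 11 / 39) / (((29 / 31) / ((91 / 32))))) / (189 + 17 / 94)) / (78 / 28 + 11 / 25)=-38960944925 / 13973596872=-2.79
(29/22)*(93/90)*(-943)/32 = -847757/21120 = -40.14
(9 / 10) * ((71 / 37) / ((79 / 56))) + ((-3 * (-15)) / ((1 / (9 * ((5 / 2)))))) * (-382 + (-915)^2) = 24766682436909 / 29230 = 847303538.72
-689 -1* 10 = -699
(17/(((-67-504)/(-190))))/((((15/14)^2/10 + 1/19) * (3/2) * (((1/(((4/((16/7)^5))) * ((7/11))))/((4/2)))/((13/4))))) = 2299607942905/384978468864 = 5.97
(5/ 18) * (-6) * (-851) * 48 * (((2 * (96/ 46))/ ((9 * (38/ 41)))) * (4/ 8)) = 970880/ 57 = 17032.98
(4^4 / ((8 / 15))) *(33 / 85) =3168 / 17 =186.35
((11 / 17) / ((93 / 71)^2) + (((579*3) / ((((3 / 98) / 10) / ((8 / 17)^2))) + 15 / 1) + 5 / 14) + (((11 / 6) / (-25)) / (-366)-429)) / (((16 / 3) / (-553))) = -352008819074269719 / 27106350400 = -12986212.23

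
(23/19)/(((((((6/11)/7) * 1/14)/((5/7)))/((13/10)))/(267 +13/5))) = 15517502/285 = 54447.38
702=702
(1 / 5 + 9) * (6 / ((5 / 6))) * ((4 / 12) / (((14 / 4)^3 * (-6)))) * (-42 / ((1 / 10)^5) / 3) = 5888000 / 49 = 120163.27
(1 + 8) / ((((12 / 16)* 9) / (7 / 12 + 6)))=79 / 9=8.78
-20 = -20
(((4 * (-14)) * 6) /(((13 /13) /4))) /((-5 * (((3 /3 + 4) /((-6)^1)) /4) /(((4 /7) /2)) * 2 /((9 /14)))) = -20736 /175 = -118.49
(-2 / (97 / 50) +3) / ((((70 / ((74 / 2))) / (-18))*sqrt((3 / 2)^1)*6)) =-7067*sqrt(6) / 6790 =-2.55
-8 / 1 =-8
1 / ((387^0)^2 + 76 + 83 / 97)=97 / 7552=0.01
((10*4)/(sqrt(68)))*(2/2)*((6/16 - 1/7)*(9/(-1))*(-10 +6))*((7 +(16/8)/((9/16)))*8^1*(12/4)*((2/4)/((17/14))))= 296400*sqrt(17)/289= 4228.68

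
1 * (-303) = -303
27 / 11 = 2.45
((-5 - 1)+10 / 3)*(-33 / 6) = 44 / 3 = 14.67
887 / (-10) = -887 / 10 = -88.70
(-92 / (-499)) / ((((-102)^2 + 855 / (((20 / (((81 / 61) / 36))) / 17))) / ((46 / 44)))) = 44896 / 2429590581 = 0.00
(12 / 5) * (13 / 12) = 13 / 5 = 2.60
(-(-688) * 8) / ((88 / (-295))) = -202960 / 11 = -18450.91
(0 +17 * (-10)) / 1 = -170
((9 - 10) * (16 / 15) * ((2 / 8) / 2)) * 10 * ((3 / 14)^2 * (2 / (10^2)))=-3 / 2450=-0.00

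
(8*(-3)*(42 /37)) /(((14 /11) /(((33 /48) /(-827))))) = 1089 /61198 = 0.02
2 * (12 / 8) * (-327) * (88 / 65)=-86328 / 65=-1328.12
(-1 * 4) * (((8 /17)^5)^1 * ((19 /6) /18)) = -622592 /38336139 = -0.02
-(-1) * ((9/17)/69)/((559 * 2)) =3/437138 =0.00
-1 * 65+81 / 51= -1078 / 17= -63.41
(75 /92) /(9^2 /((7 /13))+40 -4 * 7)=0.01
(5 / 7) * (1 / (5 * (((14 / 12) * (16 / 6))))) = 9 / 196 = 0.05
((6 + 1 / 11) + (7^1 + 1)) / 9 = 155 / 99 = 1.57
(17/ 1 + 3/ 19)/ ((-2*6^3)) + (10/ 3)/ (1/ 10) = 136637/ 4104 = 33.29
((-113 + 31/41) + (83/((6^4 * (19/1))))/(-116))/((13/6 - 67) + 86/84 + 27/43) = 3956669853871/2227192110144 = 1.78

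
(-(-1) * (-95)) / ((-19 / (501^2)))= 1255005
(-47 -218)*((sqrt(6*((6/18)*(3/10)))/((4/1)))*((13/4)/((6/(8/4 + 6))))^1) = -689*sqrt(15)/12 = -222.37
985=985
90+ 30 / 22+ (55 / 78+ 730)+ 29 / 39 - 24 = 685381 / 858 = 798.81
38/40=19/20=0.95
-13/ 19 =-0.68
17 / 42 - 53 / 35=-233 / 210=-1.11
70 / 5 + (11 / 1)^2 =135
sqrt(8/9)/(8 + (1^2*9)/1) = 2*sqrt(2)/51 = 0.06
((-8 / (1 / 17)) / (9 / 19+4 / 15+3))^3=-7278825672000 / 151419437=-48070.62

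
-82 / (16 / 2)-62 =-289 / 4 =-72.25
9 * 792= 7128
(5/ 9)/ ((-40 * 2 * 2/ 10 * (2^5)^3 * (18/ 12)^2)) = -0.00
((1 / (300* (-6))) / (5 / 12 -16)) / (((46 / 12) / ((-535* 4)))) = -0.02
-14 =-14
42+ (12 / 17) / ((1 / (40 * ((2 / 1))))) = 98.47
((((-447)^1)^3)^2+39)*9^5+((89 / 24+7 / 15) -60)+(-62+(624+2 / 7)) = 131891168922379408846769 / 280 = 471039889008497888738.46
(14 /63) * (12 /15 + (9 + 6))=158 /45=3.51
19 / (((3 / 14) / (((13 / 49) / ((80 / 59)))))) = 14573 / 840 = 17.35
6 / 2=3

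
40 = 40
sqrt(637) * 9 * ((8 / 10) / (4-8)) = -63 * sqrt(13) / 5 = -45.43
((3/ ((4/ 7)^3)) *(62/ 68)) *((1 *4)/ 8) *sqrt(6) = 31899 *sqrt(6)/ 4352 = 17.95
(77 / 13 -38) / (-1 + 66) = -417 / 845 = -0.49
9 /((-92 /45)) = -405 /92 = -4.40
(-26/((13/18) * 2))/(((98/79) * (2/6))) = -2133/49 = -43.53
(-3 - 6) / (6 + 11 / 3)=-0.93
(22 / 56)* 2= 11 / 14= 0.79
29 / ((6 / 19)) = 551 / 6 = 91.83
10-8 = 2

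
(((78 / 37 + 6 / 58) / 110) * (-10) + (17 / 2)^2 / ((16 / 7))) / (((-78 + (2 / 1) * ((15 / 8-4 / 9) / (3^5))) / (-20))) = 37062771885 / 4601423156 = 8.05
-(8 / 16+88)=-177 / 2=-88.50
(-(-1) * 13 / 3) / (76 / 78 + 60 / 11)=1859 / 2758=0.67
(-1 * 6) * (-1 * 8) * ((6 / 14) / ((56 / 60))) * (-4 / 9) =-480 / 49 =-9.80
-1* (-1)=1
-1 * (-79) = 79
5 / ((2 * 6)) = 5 / 12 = 0.42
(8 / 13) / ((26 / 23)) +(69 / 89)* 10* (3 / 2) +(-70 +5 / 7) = -6013164 / 105287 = -57.11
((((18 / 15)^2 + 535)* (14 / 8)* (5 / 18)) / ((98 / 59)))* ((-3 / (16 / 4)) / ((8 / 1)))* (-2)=29.44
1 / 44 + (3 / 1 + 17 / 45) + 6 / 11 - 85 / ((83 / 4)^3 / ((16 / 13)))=57903494603 / 14717797380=3.93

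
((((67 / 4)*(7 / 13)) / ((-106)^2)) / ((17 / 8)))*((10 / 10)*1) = 469 / 1241578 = 0.00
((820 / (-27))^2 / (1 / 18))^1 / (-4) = -336200 / 81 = -4150.62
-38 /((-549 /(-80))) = -5.54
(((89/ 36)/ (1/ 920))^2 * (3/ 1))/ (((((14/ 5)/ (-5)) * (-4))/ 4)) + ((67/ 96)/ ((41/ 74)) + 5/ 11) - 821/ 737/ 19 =4373991828041257/ 157831632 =27713024.14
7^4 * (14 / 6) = 16807 / 3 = 5602.33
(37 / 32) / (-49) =-37 / 1568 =-0.02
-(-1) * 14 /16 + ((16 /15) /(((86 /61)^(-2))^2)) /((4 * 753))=1096471844777 /1251110192760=0.88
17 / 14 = 1.21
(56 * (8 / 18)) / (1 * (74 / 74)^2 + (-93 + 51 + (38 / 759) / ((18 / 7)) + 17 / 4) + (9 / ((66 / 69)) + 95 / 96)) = -5440512 / 5755933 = -0.95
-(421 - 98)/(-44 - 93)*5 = 1615/137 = 11.79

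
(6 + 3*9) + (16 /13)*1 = 34.23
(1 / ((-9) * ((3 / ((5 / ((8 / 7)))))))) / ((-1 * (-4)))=-35 / 864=-0.04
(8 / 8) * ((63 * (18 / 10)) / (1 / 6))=3402 / 5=680.40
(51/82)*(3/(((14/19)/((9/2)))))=26163/2296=11.40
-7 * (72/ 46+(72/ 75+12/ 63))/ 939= -0.02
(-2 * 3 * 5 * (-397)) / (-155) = -2382 / 31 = -76.84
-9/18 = -1/2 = -0.50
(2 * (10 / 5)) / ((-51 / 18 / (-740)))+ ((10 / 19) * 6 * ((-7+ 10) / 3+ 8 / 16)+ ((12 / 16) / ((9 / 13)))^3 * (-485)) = 241569125 / 558144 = 432.81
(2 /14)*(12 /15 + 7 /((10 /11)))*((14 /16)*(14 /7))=2.12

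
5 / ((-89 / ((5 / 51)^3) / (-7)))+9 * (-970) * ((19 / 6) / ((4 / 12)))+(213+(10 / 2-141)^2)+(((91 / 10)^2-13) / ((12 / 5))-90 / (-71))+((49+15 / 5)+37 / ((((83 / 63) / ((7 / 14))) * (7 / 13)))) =-356865029518463071 / 5565791882160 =-64117.57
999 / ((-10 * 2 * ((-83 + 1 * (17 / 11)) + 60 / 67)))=736263 / 1187440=0.62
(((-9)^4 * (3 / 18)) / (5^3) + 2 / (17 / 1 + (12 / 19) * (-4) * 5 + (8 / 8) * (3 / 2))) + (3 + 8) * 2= 1733201 / 55750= 31.09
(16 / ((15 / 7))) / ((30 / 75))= 56 / 3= 18.67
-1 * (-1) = 1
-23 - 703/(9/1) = -910/9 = -101.11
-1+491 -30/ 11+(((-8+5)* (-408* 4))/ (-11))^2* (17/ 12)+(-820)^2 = 953537.32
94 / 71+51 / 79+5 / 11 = 149562 / 61699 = 2.42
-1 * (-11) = 11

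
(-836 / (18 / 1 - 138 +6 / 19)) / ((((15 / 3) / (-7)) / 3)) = -55594 / 1895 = -29.34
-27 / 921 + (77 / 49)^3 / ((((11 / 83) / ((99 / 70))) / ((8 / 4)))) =305128854 / 3685535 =82.79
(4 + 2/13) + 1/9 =499/117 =4.26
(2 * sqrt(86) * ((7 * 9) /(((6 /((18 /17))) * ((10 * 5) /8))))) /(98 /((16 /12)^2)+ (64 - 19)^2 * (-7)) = -192 * sqrt(86) /762025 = -0.00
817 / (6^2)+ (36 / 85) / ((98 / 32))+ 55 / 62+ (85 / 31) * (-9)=-4450979 / 4648140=-0.96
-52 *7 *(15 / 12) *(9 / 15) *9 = -2457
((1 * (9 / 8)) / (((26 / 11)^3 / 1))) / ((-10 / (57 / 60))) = -227601 / 28121600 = -0.01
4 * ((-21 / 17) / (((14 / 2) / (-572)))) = 6864 / 17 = 403.76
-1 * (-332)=332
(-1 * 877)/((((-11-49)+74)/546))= -34203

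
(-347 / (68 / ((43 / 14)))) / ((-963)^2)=-14921 / 882855288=-0.00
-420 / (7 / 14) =-840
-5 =-5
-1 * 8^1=-8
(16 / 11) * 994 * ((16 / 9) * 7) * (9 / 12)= 445312 / 33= 13494.30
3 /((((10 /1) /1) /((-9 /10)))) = -27 /100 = -0.27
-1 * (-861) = 861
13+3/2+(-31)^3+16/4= -59545/2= -29772.50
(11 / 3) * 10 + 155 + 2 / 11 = 6331 / 33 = 191.85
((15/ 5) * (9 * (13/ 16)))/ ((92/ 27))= 9477/ 1472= 6.44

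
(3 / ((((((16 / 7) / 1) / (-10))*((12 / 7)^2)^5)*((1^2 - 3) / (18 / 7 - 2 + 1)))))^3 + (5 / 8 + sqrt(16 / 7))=22510541217089408524517618102291095 / 36010865974957671360125199766781952 + 4*sqrt(7) / 7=2.14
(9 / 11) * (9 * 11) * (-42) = -3402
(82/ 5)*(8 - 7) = 82/ 5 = 16.40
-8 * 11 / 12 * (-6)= 44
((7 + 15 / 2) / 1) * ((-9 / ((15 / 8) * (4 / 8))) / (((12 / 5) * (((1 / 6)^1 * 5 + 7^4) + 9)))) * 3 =-1044 / 14465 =-0.07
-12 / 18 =-2 / 3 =-0.67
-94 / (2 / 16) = -752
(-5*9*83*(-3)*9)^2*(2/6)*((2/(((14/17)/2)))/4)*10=288141897375/7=41163128196.43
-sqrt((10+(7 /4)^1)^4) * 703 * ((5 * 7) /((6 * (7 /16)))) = -7764635 /6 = -1294105.83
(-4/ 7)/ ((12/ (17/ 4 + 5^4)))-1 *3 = -32.96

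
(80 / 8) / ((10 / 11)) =11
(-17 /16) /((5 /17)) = -289 /80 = -3.61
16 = 16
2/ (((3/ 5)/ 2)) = 20/ 3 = 6.67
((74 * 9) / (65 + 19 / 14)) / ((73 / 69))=9.49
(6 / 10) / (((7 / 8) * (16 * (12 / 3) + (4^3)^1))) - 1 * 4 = -2237 / 560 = -3.99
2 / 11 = 0.18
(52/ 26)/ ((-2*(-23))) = 1/ 23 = 0.04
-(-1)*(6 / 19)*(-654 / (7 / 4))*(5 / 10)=-7848 / 133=-59.01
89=89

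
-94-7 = -101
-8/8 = -1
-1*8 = -8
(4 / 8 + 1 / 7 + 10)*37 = 5513 / 14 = 393.79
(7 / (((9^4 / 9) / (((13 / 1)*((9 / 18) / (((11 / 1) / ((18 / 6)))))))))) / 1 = 91 / 5346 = 0.02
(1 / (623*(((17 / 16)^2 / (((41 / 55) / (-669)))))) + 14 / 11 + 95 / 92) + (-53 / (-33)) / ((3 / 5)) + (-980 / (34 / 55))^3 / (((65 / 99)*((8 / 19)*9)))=-647065936697200693299131 / 404088091947540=-1601299195.87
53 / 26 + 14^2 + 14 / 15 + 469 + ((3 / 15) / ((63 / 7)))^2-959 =-15322609 / 52650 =-291.03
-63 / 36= -7 / 4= -1.75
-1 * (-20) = 20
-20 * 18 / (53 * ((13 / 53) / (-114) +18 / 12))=-4104 / 905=-4.53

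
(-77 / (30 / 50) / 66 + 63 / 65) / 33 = -1141 / 38610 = -0.03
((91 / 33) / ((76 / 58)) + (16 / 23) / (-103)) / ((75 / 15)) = 6231727 / 14853630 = 0.42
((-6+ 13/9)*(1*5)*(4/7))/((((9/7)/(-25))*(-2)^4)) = 5125/324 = 15.82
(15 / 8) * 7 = 105 / 8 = 13.12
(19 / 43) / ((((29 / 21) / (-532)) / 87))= -636804 / 43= -14809.40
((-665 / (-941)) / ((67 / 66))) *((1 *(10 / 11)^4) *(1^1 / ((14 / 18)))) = 51300000 / 83915557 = 0.61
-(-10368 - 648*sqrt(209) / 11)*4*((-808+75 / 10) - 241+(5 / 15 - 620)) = -68891904 - 4305744*sqrt(209) / 11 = -74550760.26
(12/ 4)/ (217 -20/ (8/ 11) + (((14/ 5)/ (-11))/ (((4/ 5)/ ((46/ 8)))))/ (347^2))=10595992/ 669313441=0.02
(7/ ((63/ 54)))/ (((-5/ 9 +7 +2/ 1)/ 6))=81/ 19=4.26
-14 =-14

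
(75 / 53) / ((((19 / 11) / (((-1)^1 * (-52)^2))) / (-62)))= 138309600 / 1007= 137348.16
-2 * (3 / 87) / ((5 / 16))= -32 / 145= -0.22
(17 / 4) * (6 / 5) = 51 / 10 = 5.10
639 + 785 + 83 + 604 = 2111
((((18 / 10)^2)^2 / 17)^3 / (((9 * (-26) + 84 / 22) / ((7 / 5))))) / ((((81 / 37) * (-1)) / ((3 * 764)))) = 1897365112863759 / 1265433349609375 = 1.50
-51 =-51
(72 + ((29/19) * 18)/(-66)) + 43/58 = 876725/12122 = 72.33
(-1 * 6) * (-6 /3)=12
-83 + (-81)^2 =6478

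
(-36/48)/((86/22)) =-33/172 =-0.19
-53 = -53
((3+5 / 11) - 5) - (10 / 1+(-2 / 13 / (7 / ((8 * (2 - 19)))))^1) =-14549 / 1001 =-14.53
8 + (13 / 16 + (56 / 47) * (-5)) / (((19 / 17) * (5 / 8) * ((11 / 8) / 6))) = -1185632 / 49115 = -24.14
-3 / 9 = -1 / 3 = -0.33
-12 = -12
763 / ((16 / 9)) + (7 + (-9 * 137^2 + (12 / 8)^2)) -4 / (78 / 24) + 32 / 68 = -595757029 / 3536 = -168483.32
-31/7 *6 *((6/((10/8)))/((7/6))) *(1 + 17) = -1967.80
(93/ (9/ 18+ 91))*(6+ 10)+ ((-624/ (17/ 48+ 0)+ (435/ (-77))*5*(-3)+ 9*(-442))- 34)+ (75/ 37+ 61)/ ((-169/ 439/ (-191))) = 12780898483845/ 499295797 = 25597.85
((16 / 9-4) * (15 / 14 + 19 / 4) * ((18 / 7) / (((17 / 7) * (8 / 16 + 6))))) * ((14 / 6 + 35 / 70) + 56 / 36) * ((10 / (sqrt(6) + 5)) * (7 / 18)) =-3219250 / 340119 + 643850 * sqrt(6) / 340119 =-4.83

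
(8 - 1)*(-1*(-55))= 385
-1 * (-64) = 64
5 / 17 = 0.29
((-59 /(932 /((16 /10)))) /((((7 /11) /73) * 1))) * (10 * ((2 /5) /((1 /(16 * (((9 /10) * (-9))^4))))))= -3201058.69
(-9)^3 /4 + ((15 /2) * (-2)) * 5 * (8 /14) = -6303 /28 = -225.11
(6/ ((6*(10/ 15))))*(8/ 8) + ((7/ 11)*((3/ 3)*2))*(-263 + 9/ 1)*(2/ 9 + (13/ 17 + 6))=-7597679/ 3366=-2257.18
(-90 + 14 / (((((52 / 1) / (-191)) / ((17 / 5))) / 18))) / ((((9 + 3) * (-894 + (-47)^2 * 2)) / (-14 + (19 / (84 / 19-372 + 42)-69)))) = 924008217 / 145329760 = 6.36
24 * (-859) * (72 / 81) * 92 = -5057792 / 3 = -1685930.67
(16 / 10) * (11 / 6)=44 / 15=2.93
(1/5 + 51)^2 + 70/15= 196958/75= 2626.11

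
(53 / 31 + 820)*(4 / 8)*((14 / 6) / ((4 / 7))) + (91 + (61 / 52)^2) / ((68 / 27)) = 9771770101 / 5700032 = 1714.34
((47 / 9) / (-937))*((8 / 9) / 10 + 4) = -8648 / 379485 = -0.02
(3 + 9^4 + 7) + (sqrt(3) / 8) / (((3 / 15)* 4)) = 5* sqrt(3) / 32 + 6571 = 6571.27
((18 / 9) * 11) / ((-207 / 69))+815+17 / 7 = 17012 / 21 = 810.10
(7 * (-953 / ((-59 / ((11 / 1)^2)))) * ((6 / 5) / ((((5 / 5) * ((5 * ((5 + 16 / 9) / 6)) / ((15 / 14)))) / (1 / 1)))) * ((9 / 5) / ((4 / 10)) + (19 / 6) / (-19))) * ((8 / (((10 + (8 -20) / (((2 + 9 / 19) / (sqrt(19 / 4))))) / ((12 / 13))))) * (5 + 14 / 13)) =-94886479165104 * sqrt(19) / 760990555 -78239728434384 / 152198111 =-1057567.94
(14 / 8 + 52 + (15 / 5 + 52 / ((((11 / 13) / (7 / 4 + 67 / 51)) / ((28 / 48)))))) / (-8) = -140177 / 6732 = -20.82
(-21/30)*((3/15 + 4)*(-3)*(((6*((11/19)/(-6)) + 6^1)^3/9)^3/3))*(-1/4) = -63933886007632984567/15682622112059400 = -4076.73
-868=-868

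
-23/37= -0.62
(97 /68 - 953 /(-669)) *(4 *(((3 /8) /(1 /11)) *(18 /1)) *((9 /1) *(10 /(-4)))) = -577800135 /30328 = -19051.71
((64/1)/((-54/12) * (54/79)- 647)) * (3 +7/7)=-5056/12839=-0.39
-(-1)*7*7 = 49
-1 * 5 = -5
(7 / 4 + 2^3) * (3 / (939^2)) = 0.00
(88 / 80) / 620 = 11 / 6200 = 0.00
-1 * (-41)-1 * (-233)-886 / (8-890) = 121277 / 441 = 275.00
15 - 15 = 0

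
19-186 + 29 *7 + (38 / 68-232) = -6645 / 34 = -195.44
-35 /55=-7 /11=-0.64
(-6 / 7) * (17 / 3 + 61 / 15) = -292 / 35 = -8.34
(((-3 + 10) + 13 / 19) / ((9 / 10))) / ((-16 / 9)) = -365 / 76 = -4.80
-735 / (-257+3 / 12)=2940 / 1027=2.86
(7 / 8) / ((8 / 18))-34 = -1025 / 32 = -32.03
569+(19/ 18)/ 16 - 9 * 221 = -408941/ 288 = -1419.93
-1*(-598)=598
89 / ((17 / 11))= 979 / 17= 57.59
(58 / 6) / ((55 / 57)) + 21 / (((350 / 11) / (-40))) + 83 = 3664 / 55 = 66.62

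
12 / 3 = 4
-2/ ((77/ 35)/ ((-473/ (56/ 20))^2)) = -2542375/ 98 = -25942.60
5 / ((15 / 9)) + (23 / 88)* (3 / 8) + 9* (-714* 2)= -9045627 / 704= -12848.90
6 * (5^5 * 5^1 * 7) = 656250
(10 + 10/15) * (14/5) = 448/15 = 29.87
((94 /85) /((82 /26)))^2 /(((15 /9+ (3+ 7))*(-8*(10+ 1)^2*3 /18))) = -3359889 /51435027875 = -0.00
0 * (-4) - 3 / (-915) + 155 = 47276 / 305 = 155.00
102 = 102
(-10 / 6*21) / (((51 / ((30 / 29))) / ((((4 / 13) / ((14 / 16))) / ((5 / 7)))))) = -2240 / 6409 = -0.35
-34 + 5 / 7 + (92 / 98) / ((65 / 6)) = -105739 / 3185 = -33.20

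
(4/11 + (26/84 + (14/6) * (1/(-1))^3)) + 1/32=-12041/7392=-1.63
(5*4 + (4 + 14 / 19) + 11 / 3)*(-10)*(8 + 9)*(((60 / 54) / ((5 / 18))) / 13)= -1100920 / 741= -1485.72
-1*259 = -259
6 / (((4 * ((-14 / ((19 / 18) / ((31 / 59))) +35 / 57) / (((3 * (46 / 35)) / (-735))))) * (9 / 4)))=103132 / 183256325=0.00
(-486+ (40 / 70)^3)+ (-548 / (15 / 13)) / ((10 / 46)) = -68698786 / 25725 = -2670.51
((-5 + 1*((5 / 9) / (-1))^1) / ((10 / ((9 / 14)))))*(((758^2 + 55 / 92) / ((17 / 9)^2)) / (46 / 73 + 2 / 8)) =-1562804214795 / 23915906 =-65345.81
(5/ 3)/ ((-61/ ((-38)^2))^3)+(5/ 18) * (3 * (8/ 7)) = -35126077940/ 1588867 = -22107.63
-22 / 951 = -0.02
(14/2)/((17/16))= 112/17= 6.59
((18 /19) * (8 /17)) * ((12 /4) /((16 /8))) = 216 /323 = 0.67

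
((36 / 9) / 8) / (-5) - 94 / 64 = -251 / 160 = -1.57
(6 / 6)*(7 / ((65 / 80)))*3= 336 / 13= 25.85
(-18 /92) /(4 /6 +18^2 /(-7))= 189 /44068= 0.00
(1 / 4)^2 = 1 / 16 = 0.06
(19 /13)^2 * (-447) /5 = -161367 /845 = -190.97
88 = 88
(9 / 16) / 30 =3 / 160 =0.02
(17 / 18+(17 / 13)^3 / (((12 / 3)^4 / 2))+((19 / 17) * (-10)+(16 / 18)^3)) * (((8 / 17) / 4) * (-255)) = 165755723075 / 580851648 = 285.37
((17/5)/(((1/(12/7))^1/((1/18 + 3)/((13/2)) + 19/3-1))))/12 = 1649/585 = 2.82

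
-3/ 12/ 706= -1/ 2824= -0.00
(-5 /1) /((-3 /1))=1.67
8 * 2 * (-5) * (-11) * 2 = 1760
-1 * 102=-102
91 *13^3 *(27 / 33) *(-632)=-1137184776 / 11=-103380434.18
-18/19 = -0.95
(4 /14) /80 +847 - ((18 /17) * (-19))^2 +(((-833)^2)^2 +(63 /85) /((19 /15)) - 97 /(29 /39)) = 21467796946814758599 /44586920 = 481481944633.42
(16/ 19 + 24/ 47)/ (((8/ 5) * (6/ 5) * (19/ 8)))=15100/ 50901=0.30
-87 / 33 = -29 / 11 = -2.64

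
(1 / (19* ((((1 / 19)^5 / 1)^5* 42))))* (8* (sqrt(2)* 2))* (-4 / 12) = -39190103447686774541730362223368* sqrt(2) / 63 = -879732949309892502274751400000.00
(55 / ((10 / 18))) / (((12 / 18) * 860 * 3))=0.06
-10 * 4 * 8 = -320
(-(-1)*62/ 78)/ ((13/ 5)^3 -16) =3875/ 7683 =0.50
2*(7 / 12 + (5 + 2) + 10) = 35.17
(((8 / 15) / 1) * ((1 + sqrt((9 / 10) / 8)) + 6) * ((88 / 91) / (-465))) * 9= -704 / 10075-528 * sqrt(5) / 352625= -0.07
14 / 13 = 1.08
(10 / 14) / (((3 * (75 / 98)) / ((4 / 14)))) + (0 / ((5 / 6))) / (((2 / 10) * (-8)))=4 / 45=0.09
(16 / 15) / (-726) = -8 / 5445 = -0.00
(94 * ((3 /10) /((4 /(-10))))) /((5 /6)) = -423 /5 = -84.60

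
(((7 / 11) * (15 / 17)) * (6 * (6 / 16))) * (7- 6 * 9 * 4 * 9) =-1830465 / 748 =-2447.15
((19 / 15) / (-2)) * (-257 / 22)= 4883 / 660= 7.40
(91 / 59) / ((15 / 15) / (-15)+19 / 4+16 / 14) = 38220 / 144373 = 0.26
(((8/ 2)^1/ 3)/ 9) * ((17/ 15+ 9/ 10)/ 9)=122/ 3645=0.03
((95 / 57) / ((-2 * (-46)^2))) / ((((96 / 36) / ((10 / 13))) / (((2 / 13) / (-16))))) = 25 / 22886656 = 0.00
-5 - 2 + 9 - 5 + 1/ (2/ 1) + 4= 3/ 2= 1.50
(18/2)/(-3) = -3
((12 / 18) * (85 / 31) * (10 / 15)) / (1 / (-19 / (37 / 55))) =-355300 / 10323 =-34.42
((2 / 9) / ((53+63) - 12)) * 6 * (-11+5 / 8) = -83 / 624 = -0.13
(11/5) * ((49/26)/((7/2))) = 77/65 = 1.18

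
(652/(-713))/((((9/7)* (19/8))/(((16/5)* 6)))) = -1168384/203205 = -5.75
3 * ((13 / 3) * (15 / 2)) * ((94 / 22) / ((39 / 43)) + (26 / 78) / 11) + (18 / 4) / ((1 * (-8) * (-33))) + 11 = 473.29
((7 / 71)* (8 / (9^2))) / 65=56 / 373815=0.00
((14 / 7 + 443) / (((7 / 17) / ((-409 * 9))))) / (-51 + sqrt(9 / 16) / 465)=17264994300 / 221333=78004.61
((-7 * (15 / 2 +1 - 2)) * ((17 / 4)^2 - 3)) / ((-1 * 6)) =21931 / 192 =114.22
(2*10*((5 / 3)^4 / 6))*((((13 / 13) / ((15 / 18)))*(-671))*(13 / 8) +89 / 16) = -65144375 / 1944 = -33510.48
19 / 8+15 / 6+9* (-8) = -537 / 8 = -67.12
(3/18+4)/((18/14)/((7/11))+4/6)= 245/158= 1.55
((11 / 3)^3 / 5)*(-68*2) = -181016 / 135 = -1340.86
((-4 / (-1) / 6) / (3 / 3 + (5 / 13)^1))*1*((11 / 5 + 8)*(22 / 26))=187 / 45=4.16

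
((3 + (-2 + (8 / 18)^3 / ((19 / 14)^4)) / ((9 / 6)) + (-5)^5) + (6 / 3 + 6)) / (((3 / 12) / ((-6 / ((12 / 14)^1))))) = 24861271424248 / 285012027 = 87228.85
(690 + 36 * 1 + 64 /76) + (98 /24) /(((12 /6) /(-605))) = -231815 /456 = -508.37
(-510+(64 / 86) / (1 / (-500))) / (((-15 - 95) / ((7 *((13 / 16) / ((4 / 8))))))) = 345163 / 3784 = 91.22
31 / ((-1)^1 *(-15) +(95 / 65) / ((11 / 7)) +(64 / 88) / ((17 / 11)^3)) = 21779329 / 11330238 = 1.92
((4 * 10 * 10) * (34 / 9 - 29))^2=8244640000 / 81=101785679.01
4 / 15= 0.27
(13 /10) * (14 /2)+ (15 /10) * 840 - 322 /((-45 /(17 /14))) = 115001 /90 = 1277.79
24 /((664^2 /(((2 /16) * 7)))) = 21 /440896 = 0.00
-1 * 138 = -138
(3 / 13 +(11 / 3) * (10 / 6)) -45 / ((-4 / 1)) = 8233 / 468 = 17.59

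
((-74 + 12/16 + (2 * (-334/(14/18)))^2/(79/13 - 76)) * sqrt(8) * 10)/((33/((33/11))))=-1051414445 * sqrt(2)/54439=-27313.59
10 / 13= 0.77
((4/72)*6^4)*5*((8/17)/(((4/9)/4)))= 25920/17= 1524.71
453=453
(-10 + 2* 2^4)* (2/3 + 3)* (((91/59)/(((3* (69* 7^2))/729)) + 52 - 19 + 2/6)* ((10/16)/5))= 115320139/341964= 337.23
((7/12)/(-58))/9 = -7/6264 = -0.00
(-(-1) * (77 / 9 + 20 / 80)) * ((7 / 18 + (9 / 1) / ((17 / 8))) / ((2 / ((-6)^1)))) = -448555 / 3672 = -122.16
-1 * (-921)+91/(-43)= 918.88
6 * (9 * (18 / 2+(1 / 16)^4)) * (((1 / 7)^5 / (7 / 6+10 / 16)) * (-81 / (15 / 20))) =-1289947275 / 740045824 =-1.74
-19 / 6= -3.17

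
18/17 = 1.06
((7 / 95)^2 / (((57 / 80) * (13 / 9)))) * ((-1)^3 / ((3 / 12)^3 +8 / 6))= -64512 / 16495895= -0.00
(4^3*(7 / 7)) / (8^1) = 8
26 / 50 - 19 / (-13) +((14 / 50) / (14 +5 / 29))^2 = 2720163817 / 1372483125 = 1.98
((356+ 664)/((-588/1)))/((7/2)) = -170/343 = -0.50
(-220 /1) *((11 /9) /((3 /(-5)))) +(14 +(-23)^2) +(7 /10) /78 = 6957923 /7020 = 991.16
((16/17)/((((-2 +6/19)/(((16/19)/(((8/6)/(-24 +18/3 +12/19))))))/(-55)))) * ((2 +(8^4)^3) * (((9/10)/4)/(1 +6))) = -1683798978772845/2261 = -744714276325.89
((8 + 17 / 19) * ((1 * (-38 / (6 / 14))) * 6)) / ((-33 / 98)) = 463736 / 33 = 14052.61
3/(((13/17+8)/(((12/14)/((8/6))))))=459/2086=0.22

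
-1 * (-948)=948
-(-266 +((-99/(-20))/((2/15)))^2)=-71185/64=-1112.27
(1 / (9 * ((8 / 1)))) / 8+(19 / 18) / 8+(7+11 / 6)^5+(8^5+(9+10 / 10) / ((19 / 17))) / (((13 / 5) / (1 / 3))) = 222731078095 / 3841344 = 57982.59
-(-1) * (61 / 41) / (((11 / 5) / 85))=25925 / 451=57.48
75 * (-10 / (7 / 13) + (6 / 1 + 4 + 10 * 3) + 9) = 15975 / 7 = 2282.14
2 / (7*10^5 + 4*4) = 0.00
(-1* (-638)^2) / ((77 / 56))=-296032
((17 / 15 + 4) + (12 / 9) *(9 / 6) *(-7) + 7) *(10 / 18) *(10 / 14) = -20 / 27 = -0.74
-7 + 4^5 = 1017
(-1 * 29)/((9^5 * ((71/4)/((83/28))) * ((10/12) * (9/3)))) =-4814/146736765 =-0.00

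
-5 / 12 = -0.42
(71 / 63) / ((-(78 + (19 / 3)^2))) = -71 / 7441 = -0.01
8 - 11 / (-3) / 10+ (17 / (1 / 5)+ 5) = 2951 / 30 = 98.37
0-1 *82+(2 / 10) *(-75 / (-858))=-23447 / 286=-81.98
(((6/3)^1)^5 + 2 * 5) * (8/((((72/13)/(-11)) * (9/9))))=-2002/3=-667.33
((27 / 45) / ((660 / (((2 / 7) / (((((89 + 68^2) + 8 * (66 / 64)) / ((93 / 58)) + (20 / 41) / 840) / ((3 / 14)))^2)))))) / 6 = 43616907 / 190232477534892069200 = 0.00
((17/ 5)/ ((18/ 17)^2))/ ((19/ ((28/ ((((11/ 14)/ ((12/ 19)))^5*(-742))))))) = -4058617823232/ 2007848337946715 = -0.00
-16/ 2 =-8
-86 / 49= -1.76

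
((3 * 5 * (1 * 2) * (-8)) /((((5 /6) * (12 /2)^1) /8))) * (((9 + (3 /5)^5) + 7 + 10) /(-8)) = 3911664 /3125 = 1251.73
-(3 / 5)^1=-3 / 5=-0.60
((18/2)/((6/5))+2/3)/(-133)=-0.06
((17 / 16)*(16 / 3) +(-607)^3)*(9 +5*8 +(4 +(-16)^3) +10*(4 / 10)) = 2709949326868 / 3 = 903316442289.33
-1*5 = -5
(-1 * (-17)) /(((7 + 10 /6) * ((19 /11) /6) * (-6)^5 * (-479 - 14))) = 11 /6188832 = 0.00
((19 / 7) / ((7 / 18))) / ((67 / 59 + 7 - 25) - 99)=-10089 / 167482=-0.06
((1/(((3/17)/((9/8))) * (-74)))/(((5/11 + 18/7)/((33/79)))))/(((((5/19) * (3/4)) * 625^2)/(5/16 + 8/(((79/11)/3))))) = -3791011917/6725457625000000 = -0.00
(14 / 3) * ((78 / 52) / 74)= 7 / 74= 0.09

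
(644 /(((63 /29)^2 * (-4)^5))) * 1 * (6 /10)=-19343 /241920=-0.08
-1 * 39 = -39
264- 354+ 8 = -82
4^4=256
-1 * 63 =-63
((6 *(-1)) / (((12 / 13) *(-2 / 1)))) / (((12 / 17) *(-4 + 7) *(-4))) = -221 / 576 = -0.38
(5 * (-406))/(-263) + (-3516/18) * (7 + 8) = -768560/263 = -2922.28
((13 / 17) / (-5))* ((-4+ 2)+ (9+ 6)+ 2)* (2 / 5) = -78 / 85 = -0.92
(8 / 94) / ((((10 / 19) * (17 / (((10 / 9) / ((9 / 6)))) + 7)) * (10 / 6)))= 456 / 140765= 0.00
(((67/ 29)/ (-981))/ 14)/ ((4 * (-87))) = 67/ 138603528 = 0.00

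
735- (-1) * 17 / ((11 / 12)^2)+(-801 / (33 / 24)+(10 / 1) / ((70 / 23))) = 149048 / 847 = 175.97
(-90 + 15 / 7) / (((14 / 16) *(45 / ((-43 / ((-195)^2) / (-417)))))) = -14104 / 2330894475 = -0.00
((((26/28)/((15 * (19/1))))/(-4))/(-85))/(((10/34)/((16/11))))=26/548625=0.00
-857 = -857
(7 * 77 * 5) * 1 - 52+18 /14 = 18510 /7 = 2644.29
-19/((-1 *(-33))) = -19/33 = -0.58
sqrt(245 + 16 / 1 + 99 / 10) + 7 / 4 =7 / 4 + 3 * sqrt(3010) / 10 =18.21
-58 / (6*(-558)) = 29 / 1674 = 0.02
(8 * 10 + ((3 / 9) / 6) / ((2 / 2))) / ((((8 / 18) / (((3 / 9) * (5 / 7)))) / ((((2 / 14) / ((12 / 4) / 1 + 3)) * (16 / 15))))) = 1441 / 1323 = 1.09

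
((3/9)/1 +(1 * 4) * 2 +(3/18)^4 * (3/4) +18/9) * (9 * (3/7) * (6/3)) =2551/32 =79.72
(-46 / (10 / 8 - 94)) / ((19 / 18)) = 3312 / 7049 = 0.47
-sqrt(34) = -5.83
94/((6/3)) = 47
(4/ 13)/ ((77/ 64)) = 256/ 1001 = 0.26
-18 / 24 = -3 / 4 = -0.75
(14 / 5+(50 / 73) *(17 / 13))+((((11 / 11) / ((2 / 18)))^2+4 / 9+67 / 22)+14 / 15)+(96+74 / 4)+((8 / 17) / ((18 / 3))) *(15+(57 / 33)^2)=1059449342 / 5167305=205.03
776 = 776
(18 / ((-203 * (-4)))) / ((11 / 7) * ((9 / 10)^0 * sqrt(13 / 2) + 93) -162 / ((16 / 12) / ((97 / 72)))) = -141480 / 106136549 -6336 * sqrt(26) / 106136549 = -0.00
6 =6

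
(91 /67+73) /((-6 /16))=-39856 /201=-198.29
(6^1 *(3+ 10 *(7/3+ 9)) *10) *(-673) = -4697540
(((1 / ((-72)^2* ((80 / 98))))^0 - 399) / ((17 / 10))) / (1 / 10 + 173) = -39800 / 29427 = -1.35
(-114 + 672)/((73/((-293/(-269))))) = 163494/19637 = 8.33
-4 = -4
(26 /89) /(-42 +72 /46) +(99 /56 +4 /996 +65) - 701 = -634.24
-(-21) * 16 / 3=112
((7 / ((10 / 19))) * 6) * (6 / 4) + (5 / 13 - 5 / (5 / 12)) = 14051 / 130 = 108.08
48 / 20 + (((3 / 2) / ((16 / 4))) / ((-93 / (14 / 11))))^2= 2.40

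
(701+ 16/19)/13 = 13335/247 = 53.99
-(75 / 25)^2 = -9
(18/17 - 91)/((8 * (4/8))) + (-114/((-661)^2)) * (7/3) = -668070297/29710628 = -22.49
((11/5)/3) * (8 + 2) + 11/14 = 341/42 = 8.12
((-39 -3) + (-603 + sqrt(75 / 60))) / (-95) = 129 / 19 -sqrt(5) / 190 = 6.78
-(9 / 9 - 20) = 19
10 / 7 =1.43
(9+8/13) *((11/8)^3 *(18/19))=1497375/63232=23.68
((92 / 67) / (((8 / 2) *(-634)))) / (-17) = 23 / 722126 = 0.00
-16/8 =-2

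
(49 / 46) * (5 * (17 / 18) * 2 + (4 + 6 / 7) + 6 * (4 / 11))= 79961 / 4554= 17.56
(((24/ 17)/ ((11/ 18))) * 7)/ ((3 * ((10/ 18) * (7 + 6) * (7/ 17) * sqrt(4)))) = 648/ 715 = 0.91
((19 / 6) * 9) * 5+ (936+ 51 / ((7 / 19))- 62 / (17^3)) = 83701913 / 68782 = 1216.92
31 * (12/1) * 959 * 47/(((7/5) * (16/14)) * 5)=4191789/2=2095894.50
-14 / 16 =-0.88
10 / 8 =5 / 4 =1.25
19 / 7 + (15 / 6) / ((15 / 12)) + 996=7005 / 7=1000.71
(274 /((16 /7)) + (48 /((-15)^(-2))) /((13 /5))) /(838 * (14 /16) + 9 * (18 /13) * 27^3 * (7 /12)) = 444467 /14956606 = 0.03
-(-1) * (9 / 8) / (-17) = -9 / 136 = -0.07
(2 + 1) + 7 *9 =66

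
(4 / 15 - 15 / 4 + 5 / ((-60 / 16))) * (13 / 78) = -289 / 360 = -0.80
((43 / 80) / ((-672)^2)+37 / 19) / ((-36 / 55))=-14703584027 / 4942135296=-2.98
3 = 3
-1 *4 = -4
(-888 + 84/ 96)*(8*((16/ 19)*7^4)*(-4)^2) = -4362213632/ 19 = -229590191.16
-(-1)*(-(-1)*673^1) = 673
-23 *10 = -230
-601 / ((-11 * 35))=601 / 385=1.56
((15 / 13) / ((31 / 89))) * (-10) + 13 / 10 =-128261 / 4030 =-31.83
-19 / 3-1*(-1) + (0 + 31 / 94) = -1411 / 282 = -5.00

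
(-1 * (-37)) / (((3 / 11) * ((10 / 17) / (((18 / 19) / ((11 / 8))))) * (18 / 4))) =10064 / 285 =35.31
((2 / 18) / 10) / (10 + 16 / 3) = 1 / 1380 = 0.00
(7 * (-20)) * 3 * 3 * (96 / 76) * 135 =-4082400 / 19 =-214863.16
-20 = -20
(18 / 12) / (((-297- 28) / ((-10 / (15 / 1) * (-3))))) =-3 / 325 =-0.01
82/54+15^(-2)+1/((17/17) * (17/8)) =22876/11475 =1.99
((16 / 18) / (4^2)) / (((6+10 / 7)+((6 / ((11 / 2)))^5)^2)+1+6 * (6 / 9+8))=181561972207 / 205289138804238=0.00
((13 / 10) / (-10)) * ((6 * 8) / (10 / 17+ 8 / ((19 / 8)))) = -8398 / 5325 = -1.58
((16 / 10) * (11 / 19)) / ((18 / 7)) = 0.36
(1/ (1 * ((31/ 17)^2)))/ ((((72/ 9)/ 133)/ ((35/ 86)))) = 1345295/ 661168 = 2.03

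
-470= -470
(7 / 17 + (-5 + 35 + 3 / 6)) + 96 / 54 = 10003 / 306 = 32.69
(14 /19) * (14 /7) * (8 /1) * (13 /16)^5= 2599051 /622592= 4.17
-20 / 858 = -10 / 429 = -0.02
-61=-61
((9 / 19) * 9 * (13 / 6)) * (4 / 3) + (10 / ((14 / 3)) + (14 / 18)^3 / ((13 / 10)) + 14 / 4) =46184009 / 2520882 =18.32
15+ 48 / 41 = 663 / 41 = 16.17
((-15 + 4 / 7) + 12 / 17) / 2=-1633 / 238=-6.86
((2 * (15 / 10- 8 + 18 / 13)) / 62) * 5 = -665 / 806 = -0.83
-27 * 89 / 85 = -2403 / 85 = -28.27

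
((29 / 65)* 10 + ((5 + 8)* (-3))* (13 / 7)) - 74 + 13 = -11736 / 91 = -128.97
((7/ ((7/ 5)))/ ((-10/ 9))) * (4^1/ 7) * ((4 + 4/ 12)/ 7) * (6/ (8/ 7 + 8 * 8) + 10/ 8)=-1989/ 931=-2.14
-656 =-656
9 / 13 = 0.69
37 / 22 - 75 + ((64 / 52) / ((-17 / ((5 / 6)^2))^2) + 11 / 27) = -488121989 / 6694974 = -72.91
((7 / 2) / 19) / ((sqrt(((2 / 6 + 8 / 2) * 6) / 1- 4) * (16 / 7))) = 49 * sqrt(22) / 13376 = 0.02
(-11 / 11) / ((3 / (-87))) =29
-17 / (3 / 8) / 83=-136 / 249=-0.55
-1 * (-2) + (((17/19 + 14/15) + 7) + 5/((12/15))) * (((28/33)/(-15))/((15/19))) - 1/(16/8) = 93479/222750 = 0.42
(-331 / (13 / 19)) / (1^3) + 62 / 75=-470869 / 975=-482.94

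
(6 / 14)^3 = 27 / 343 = 0.08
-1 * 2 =-2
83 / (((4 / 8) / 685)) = 113710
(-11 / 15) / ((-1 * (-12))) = -11 / 180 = -0.06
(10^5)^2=10000000000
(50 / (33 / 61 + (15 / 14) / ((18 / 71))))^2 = 110.01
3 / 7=0.43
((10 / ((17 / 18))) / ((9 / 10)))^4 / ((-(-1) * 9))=1600000000 / 751689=2128.54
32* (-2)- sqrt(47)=-64- sqrt(47)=-70.86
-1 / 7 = -0.14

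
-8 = -8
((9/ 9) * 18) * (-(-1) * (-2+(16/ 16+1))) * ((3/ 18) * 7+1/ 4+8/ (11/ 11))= 0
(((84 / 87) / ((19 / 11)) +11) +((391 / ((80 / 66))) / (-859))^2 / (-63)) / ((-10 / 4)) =-52624925067649 / 11384028068000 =-4.62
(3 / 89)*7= 21 / 89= 0.24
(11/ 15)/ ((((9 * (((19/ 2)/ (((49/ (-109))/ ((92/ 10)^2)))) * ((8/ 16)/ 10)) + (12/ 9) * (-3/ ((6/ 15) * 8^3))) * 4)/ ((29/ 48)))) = -1563100/ 11359031337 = -0.00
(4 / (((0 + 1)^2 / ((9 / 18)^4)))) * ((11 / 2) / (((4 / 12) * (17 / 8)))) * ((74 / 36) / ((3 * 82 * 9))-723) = -316942549 / 225828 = -1403.47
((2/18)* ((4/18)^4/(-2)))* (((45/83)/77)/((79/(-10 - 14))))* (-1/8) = -40/1104192243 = -0.00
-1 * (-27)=27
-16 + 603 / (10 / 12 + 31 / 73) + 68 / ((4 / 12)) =367702 / 551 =667.34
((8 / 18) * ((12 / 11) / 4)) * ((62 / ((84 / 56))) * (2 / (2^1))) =496 / 99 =5.01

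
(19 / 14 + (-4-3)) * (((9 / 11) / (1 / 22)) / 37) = -711 / 259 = -2.75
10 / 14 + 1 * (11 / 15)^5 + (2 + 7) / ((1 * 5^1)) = 14492357 / 5315625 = 2.73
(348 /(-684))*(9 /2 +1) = -319 /114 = -2.80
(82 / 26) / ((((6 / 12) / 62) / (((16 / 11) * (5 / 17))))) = 406720 / 2431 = 167.31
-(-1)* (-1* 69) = -69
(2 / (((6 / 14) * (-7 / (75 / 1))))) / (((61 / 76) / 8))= -30400 / 61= -498.36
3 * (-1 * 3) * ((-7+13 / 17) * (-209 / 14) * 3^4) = -8075133 / 119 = -67858.26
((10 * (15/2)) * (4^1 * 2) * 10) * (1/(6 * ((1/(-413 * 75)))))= -30975000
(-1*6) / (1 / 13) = -78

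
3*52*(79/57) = 4108/19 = 216.21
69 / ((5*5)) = 69 / 25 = 2.76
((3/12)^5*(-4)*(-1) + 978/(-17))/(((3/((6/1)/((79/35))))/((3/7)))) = -47535/2176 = -21.85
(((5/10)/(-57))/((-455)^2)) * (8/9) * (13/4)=-1/8169525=-0.00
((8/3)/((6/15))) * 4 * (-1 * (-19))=1520/3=506.67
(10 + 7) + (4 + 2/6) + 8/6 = 68/3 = 22.67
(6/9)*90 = 60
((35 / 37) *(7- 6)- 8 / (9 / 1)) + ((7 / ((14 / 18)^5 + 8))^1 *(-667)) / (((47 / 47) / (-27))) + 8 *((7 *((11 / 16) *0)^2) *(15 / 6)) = 2478826025752 / 162903267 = 15216.55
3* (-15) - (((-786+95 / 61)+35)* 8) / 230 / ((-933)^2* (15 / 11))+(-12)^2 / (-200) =-4187822202239 / 91597205025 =-45.72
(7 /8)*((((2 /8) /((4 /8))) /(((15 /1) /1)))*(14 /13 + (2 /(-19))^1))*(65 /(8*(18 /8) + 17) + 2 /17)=235 /4199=0.06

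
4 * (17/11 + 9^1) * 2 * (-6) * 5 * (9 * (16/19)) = -4008960/209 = -19181.63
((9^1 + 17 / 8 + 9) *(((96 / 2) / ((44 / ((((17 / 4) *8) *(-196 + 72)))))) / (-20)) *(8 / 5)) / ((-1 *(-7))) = 290904 / 275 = 1057.83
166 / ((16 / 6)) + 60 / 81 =6803 / 108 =62.99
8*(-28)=-224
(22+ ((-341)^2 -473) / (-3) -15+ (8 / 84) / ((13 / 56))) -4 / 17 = -25588811 / 663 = -38595.49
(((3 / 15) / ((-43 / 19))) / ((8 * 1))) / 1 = -19 / 1720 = -0.01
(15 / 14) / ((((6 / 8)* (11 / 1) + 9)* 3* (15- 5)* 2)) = 1 / 966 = 0.00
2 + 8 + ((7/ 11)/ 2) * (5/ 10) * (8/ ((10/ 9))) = 11.15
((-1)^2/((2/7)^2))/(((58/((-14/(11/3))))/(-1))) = 1029/1276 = 0.81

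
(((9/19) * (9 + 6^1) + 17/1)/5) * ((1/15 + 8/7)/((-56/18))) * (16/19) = -697992/442225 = -1.58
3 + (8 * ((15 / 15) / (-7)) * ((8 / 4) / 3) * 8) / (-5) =443 / 105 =4.22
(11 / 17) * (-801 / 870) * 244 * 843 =-302058702 / 2465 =-122539.03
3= 3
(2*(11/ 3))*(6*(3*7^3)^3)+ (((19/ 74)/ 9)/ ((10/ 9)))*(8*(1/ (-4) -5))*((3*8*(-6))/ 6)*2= 8868915756036/ 185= 47940085167.76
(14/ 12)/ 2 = 7/ 12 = 0.58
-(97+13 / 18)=-1759 / 18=-97.72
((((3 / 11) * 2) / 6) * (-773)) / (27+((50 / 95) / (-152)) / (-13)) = -14510756 / 5575339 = -2.60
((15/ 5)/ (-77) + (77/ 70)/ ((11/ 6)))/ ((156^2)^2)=0.00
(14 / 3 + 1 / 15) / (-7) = -0.68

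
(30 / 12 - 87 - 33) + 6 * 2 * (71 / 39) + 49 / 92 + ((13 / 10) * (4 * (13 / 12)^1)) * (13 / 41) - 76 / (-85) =-231179633 / 2500836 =-92.44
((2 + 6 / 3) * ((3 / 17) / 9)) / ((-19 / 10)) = -40 / 969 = -0.04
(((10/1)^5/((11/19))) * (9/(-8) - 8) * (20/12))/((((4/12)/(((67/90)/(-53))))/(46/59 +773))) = 26515547731250/309573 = 85652003.67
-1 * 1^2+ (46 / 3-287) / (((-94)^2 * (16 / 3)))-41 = -5938607 / 141376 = -42.01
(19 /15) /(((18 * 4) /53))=1007 /1080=0.93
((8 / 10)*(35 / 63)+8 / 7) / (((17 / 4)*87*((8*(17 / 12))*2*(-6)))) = -50 / 1584009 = -0.00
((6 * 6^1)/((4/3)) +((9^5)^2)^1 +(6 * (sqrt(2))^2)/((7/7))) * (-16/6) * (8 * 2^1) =-148769469440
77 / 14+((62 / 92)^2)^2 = 25549529 / 4477456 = 5.71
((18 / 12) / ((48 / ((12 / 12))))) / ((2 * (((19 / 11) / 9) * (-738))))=-11 / 99712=-0.00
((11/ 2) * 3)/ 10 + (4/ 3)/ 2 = 139/ 60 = 2.32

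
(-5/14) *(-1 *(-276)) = -690/7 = -98.57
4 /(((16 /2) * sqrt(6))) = sqrt(6) /12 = 0.20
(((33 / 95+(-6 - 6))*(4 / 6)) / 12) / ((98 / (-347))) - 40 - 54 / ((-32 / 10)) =-775813 / 37240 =-20.83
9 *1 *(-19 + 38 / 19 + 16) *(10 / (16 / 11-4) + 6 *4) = -2529 / 14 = -180.64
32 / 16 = 2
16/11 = 1.45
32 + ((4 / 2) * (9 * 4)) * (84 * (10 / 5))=12128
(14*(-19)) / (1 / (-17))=4522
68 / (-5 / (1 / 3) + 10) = -68 / 5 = -13.60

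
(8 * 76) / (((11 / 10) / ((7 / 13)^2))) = 297920 / 1859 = 160.26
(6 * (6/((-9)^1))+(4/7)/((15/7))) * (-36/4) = 33.60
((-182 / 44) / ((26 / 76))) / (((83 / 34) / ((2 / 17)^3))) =-2128 / 263857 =-0.01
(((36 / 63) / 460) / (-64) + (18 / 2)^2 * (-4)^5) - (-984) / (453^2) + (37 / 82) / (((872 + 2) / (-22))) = -9900238004760599 / 119360498880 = -82944.01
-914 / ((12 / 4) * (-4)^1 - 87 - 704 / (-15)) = 13710 / 781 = 17.55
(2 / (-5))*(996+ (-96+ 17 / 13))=-23434 / 65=-360.52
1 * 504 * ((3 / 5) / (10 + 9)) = 1512 / 95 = 15.92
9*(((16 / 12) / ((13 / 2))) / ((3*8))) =1 / 13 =0.08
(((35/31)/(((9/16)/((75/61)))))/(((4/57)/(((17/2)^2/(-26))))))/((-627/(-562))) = -87.59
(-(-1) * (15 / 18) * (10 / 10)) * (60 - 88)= -70 / 3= -23.33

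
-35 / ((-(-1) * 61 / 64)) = -2240 / 61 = -36.72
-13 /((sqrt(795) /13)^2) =-2197 /795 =-2.76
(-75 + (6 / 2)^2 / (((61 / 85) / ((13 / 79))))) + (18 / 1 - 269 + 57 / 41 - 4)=-64518642 / 197579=-326.55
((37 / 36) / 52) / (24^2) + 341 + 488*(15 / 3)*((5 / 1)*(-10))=-131181493211 / 1078272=-121659.00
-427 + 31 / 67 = -426.54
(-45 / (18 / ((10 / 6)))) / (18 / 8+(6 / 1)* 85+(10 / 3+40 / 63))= -1050 / 130087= -0.01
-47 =-47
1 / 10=0.10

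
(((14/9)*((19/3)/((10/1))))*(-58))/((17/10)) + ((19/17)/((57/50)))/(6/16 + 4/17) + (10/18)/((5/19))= -29.89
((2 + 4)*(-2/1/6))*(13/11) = -26/11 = -2.36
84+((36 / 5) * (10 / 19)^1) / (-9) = 1588 / 19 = 83.58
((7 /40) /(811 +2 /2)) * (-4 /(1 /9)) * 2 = -9 /580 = -0.02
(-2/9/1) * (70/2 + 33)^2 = -9248/9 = -1027.56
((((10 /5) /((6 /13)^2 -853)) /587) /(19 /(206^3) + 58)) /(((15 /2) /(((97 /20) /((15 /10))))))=-286609179376 /9651116479620908025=-0.00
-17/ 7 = -2.43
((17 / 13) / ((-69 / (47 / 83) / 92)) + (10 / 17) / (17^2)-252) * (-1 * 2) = 8046643180 / 15903381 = 505.97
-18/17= -1.06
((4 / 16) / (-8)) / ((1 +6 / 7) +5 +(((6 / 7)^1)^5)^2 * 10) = -282475249 / 81332316672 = -0.00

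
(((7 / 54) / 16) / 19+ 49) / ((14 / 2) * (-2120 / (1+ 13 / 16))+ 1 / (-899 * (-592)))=-0.01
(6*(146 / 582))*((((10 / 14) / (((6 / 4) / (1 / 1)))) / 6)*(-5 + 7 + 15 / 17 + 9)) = 147460 / 103887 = 1.42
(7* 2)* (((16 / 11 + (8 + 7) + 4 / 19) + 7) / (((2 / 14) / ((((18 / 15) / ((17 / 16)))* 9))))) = 418787712 / 17765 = 23573.75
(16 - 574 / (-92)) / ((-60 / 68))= -5797 / 230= -25.20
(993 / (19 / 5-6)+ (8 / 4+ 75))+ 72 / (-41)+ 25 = -158355 / 451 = -351.12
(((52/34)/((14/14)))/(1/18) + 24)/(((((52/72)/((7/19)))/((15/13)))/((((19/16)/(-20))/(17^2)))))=-41391/6642376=-0.01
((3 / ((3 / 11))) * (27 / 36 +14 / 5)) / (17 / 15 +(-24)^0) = 2343 / 128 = 18.30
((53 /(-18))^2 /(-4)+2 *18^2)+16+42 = 912167 /1296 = 703.83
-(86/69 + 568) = -39278/69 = -569.25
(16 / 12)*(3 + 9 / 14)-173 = -1177 / 7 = -168.14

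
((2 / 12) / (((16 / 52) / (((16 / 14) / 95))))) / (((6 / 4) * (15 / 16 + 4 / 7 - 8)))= -0.00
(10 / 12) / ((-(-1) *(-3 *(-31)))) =5 / 558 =0.01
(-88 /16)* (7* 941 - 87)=-35750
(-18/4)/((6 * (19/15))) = -45/76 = -0.59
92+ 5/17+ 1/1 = 1586/17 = 93.29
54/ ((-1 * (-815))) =0.07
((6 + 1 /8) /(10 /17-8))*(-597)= 23681 /48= 493.35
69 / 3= 23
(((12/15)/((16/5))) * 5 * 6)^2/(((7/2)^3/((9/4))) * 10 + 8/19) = 38475/130628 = 0.29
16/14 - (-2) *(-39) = -538/7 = -76.86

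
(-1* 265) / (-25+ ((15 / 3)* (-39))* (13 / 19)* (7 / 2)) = 2014 / 3739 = 0.54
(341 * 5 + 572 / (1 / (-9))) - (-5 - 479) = -2959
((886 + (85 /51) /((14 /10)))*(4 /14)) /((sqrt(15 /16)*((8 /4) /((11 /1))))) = 819764*sqrt(15) /2205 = 1439.88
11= 11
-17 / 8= -2.12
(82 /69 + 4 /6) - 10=-562 /69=-8.14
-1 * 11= -11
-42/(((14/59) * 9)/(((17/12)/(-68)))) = 59/144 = 0.41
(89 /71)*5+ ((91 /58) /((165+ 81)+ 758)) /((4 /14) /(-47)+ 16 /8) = 17001211109 /2712213632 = 6.27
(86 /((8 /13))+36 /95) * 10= 53249 /38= 1401.29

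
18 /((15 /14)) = 84 /5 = 16.80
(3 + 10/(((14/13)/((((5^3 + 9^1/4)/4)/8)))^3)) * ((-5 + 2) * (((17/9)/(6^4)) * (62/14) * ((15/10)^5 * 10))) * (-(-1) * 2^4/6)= -3839849305274095/1933540589568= -1985.92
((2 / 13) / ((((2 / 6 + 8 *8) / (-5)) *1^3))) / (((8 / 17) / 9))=-2295 / 10036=-0.23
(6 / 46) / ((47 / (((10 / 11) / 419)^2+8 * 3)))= 1529487732 / 22963554361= 0.07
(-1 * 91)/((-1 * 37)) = 91/37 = 2.46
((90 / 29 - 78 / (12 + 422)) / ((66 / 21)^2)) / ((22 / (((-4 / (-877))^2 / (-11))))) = -0.00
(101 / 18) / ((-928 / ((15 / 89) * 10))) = -2525 / 247776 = -0.01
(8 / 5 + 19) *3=309 / 5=61.80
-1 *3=-3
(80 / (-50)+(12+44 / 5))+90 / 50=21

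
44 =44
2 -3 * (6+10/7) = -142/7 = -20.29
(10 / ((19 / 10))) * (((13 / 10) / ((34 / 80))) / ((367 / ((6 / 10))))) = 3120 / 118541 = 0.03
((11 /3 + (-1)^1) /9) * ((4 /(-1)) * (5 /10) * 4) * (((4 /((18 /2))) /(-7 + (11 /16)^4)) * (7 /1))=117440512 /107918973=1.09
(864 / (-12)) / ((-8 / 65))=585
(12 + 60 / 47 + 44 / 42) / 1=14138 / 987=14.32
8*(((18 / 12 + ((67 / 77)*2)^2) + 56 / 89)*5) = 108865180 / 527681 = 206.31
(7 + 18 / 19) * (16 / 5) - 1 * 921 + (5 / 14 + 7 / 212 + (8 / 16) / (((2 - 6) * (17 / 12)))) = -2145649397 / 2396660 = -895.27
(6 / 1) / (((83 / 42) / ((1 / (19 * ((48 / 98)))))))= 1029 / 3154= 0.33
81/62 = 1.31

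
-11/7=-1.57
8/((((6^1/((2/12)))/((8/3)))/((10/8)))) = 20/27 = 0.74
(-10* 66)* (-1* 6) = 3960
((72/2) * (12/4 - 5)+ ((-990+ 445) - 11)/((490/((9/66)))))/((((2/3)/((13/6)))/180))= -22751469/539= -42210.52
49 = 49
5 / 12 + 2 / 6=3 / 4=0.75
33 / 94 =0.35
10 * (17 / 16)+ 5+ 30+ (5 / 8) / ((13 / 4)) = 4765 / 104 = 45.82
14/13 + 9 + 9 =248/13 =19.08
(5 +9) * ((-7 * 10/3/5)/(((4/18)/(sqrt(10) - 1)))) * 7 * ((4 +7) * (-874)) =-19785612 +19785612 * sqrt(10) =42781986.82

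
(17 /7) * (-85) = -1445 /7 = -206.43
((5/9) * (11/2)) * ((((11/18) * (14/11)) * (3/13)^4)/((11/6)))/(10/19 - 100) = -19/514098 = -0.00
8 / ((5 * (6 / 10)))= 8 / 3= 2.67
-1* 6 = -6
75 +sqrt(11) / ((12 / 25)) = 25* sqrt(11) / 12 +75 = 81.91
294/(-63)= -14/3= -4.67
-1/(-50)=1/50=0.02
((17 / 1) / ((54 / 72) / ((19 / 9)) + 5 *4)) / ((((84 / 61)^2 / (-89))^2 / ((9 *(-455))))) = -10418926123295 / 1382976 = -7533699.88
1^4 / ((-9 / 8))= -8 / 9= -0.89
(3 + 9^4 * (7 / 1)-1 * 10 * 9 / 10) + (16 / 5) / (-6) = 688807 / 15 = 45920.47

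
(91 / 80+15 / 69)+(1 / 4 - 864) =-1586807 / 1840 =-862.40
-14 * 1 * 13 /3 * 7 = -1274 /3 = -424.67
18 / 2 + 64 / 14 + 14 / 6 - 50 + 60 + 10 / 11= 26.81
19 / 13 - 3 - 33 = -449 / 13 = -34.54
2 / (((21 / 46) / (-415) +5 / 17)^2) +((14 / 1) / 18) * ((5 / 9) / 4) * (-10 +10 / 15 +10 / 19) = 1865604673649735 / 83500094644866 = 22.34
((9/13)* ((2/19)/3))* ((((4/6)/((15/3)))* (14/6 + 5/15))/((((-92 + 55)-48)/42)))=-448/104975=-0.00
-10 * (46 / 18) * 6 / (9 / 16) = -7360 / 27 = -272.59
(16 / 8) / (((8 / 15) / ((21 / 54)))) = 35 / 24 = 1.46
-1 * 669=-669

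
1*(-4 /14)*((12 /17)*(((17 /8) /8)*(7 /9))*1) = -1 /24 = -0.04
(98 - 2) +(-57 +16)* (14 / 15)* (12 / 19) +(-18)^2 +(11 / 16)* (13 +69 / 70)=8627907 / 21280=405.45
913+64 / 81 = 74017 / 81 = 913.79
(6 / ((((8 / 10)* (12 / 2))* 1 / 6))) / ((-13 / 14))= -105 / 13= -8.08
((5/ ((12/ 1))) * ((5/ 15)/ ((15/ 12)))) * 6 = 2/ 3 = 0.67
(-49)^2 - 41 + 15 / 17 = 40135 / 17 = 2360.88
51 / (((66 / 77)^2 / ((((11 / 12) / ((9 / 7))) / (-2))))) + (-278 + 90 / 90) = -782125 / 2592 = -301.75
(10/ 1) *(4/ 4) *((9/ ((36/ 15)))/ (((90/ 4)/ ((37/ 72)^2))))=6845/ 15552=0.44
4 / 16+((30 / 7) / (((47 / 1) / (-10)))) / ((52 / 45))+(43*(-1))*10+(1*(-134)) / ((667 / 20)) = -4958746661 / 11411036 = -434.56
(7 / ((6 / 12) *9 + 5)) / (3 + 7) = 7 / 95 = 0.07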